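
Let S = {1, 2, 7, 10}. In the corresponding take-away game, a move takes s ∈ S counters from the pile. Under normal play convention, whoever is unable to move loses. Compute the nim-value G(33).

0

n :  0  1  2  3  4  5  6  7  8  9 10 11 12 13 14 15 16 17 18 19 20 21 22 23 24 25 26 27 28 29 30 31 32 33
G :  0  1  2  0  1  2  0  1  2  0  1  2  0  1  2  0  1  2  0  1  2  0  1  2  0  1  2  0  1  2  0  1  2  0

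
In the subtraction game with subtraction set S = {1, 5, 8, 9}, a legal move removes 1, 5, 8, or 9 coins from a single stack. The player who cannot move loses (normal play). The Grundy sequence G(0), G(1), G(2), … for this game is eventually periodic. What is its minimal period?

n :  0  1  2  3  4  5  6  7  8  9 10 11 12 13 14 15 16 17 18 19 20 21 22 23 24 25 26 27 28 29 30 31 32 33
G :  0  1  0  1  0  1  0  1  2  3  2  3  2  3  2  3  0  1  0  1  0  1  0  1  2  3  2  3  2  3  2  3  0  1
G(n+16) = G(n) holds for n = 0,…,8 (a full window of length max(S) = 9), so the sequence is purely periodic with period 16.

16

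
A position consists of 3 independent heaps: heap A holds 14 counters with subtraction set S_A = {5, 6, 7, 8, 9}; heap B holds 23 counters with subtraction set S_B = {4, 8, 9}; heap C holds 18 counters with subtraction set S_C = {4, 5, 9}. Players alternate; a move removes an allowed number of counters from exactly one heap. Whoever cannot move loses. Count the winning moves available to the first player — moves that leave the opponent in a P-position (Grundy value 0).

2

Heap A, S = {5, 6, 7, 8, 9}:
n :  0  1  2  3  4  5  6  7  8  9 10 11 12 13 14
G :  0  0  0  0  0  1  1  1  1  1  2  2  2  2  0
G_A(14) = 0.
Heap B, S = {4, 8, 9}:
n :  0  1  2  3  4  5  6  7  8  9 10 11 12 13 14 15 16 17 18 19 20 21 22 23
G :  0  0  0  0  1  1  1  1  2  2  2  2  3  0  0  0  0  1  1  1  1  2  2  2
G_B(23) = 2.
Heap C, S = {4, 5, 9}:
G(0) = 0
G(1) = mex{} = 0
G(2) = mex{} = 0
G(3) = mex{} = 0
G(4) = mex{0} = 1
G(5) = mex{0,0} = 1
G(6) = mex{0,0} = 1
G(7) = mex{0,0} = 1
G(8) = mex{1,0} = 2
G(9) = mex{1,1,0} = 2
G(10) = mex{1,1,0} = 2
G(11) = mex{1,1,0} = 2
G(12) = mex{2,1,0} = 3
G(13) = mex{2,2,1} = 0
G(14) = mex{2,2,1} = 0
G(15) = mex{2,2,1} = 0
G(16) = mex{3,2,1} = 0
G(17) = mex{0,3,2} = 1
G(18) = mex{0,0,2} = 1
G_C(18) = 1.
Combined Grundy value = 0 ⊕ 2 ⊕ 1 = 3.
A winning move leaves total XOR = 0, i.e. changes one component's Grundy value g to g ⊕ X where X is the current total.
Heap A: need g' = 0⊕3 = 3. Options: 14−5→G=1, 14−6→G=1, 14−7→G=1, 14−8→G=1, 14−9→G=1. Hits: 0.
Heap B: need g' = 2⊕3 = 1. Options: 23−4→G=1, 23−8→G=0, 23−9→G=0. Hits: 1.
Heap C: need g' = 1⊕3 = 2. Options: 18−4→G=0, 18−5→G=0, 18−9→G=2. Hits: 1.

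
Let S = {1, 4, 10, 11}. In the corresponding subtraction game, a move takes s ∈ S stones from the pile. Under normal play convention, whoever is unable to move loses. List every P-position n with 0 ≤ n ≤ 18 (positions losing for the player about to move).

n :  0  1  2  3  4  5  6  7  8  9 10 11 12 13 14 15 16 17 18
G :  0  1  0  1  2  0  1  0  1  2  3  2  3  4  0  1  2  3  2
P-positions are exactly the n with G(n) = 0.

0, 2, 5, 7, 14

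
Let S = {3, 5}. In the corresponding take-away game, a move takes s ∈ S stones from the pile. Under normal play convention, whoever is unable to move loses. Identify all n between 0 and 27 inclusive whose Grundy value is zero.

0, 1, 2, 8, 9, 10, 16, 17, 18, 24, 25, 26

G(0) = 0
G(1) = mex{} = 0
G(2) = mex{} = 0
G(3) = mex{0} = 1
G(4) = mex{0} = 1
G(5) = mex{0,0} = 1
G(6) = mex{1,0} = 2
G(7) = mex{1,0} = 2
G(8) = mex{1,1} = 0
G(9) = mex{2,1} = 0
G(10) = mex{2,1} = 0
G(11) = mex{0,2} = 1
G(12) = mex{0,2} = 1
G(13) = mex{0,0} = 1
G(14) = mex{1,0} = 2
G(15) = mex{1,0} = 2
G(16) = mex{1,1} = 0
G(17) = mex{2,1} = 0
G(18) = mex{2,1} = 0
G(19) = mex{0,2} = 1
G(20) = mex{0,2} = 1
G(21) = mex{0,0} = 1
G(22) = mex{1,0} = 2
G(23) = mex{1,0} = 2
G(24) = mex{1,1} = 0
G(25) = mex{2,1} = 0
G(26) = mex{2,1} = 0
G(27) = mex{0,2} = 1
P-positions are exactly the n with G(n) = 0.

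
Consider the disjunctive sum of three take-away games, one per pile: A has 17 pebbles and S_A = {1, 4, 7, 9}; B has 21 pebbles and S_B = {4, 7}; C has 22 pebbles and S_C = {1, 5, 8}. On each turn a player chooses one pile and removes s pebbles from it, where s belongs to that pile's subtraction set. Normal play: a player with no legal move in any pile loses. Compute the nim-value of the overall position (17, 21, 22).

0

Pile A, S = {1, 4, 7, 9}:
G(0) = 0
G(1) = mex{0} = 1
G(2) = mex{1} = 0
G(3) = mex{0} = 1
G(4) = mex{1,0} = 2
G(5) = mex{2,1} = 0
G(6) = mex{0,0} = 1
G(7) = mex{1,1,0} = 2
G(8) = mex{2,2,1} = 0
G(9) = mex{0,0,0,0} = 1
G(10) = mex{1,1,1,1} = 0
G(11) = mex{0,2,2,0} = 1
G(12) = mex{1,0,0,1} = 2
G(13) = mex{2,1,1,2} = 0
G(14) = mex{0,0,2,0} = 1
G(15) = mex{1,1,0,1} = 2
G(16) = mex{2,2,1,2} = 0
G(17) = mex{0,0,0,0} = 1
G_A(17) = 1.
Pile B, S = {4, 7}:
G(0) = 0
G(1) = mex{} = 0
G(2) = mex{} = 0
G(3) = mex{} = 0
G(4) = mex{0} = 1
G(5) = mex{0} = 1
G(6) = mex{0} = 1
G(7) = mex{0,0} = 1
G(8) = mex{1,0} = 2
G(9) = mex{1,0} = 2
G(10) = mex{1,0} = 2
G(11) = mex{1,1} = 0
G(12) = mex{2,1} = 0
G(13) = mex{2,1} = 0
G(14) = mex{2,1} = 0
G(15) = mex{0,2} = 1
G(16) = mex{0,2} = 1
G(17) = mex{0,2} = 1
G(18) = mex{0,0} = 1
G(19) = mex{1,0} = 2
G(20) = mex{1,0} = 2
G(21) = mex{1,0} = 2
G_B(21) = 2.
Pile C, S = {1, 5, 8}:
G(0) = 0
G(1) = mex{0} = 1
G(2) = mex{1} = 0
G(3) = mex{0} = 1
G(4) = mex{1} = 0
G(5) = mex{0,0} = 1
G(6) = mex{1,1} = 0
G(7) = mex{0,0} = 1
G(8) = mex{1,1,0} = 2
G(9) = mex{2,0,1} = 3
G(10) = mex{3,1,0} = 2
G(11) = mex{2,0,1} = 3
G(12) = mex{3,1,0} = 2
G(13) = mex{2,2,1} = 0
G(14) = mex{0,3,0} = 1
G(15) = mex{1,2,1} = 0
G(16) = mex{0,3,2} = 1
G(17) = mex{1,2,3} = 0
G(18) = mex{0,0,2} = 1
G(19) = mex{1,1,3} = 0
G(20) = mex{0,0,2} = 1
G(21) = mex{1,1,0} = 2
G(22) = mex{2,0,1} = 3
G_C(22) = 3.
Combined Grundy value = 1 ⊕ 2 ⊕ 3 = 0.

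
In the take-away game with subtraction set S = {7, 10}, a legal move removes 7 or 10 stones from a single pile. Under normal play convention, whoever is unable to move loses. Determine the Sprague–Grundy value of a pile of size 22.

n :  0  1  2  3  4  5  6  7  8  9 10 11 12 13 14 15 16 17 18 19 20 21 22
G :  0  0  0  0  0  0  0  1  1  1  1  1  1  1  2  2  2  0  0  0  0  0  0

0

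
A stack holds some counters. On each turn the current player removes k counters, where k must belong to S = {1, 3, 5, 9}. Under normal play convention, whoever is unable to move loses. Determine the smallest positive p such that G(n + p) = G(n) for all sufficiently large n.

2

G(0) = 0
G(1) = mex{0} = 1
G(2) = mex{1} = 0
G(3) = mex{0,0} = 1
G(4) = mex{1,1} = 0
G(5) = mex{0,0,0} = 1
G(6) = mex{1,1,1} = 0
G(7) = mex{0,0,0} = 1
G(8) = mex{1,1,1} = 0
G(9) = mex{0,0,0,0} = 1
G(10) = mex{1,1,1,1} = 0
G(11) = mex{0,0,0,0} = 1
G(12) = mex{1,1,1,1} = 0
G(13) = mex{0,0,0,0} = 1
G(14) = mex{1,1,1,1} = 0
G(n+2) = G(n) holds for n = 0,…,8 (a full window of length max(S) = 9), so the sequence is purely periodic with period 2.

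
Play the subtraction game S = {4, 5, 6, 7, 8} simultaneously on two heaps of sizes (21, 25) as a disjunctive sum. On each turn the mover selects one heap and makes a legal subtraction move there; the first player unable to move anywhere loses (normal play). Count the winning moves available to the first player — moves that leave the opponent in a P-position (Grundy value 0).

5

All heaps use S = {4, 5, 6, 7, 8}:
n :  0  1  2  3  4  5  6  7  8  9 10 11 12 13 14 15 16 17 18 19 20 21 22 23 24 25
G :  0  0  0  0  1  1  1  1  2  2  2  2  0  0  0  0  1  1  1  1  2  2  2  2  0  0
Heap A: G(21) = 2.
Heap B: G(25) = 0.
Combined Grundy value = 2 ⊕ 0 = 2.
A winning move leaves total XOR = 0, i.e. changes one component's Grundy value g to g ⊕ X where X is the current total.
Heap A: need g' = 2⊕2 = 0. Options: 21−4→G=1, 21−5→G=1, 21−6→G=0, 21−7→G=0, 21−8→G=0. Hits: 3.
Heap B: need g' = 0⊕2 = 2. Options: 25−4→G=2, 25−5→G=2, 25−6→G=1, 25−7→G=1, 25−8→G=1. Hits: 2.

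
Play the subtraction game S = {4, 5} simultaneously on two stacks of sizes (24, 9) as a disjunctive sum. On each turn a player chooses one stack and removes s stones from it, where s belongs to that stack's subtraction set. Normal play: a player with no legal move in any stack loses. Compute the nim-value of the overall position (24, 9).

1

All stacks use S = {4, 5}:
n :  0  1  2  3  4  5  6  7  8  9 10 11 12 13 14 15 16 17 18 19 20 21 22 23 24
G :  0  0  0  0  1  1  1  1  2  0  0  0  0  1  1  1  1  2  0  0  0  0  1  1  1
Stack A: G(24) = 1.
Stack B: G(9) = 0.
Combined Grundy value = 1 ⊕ 0 = 1.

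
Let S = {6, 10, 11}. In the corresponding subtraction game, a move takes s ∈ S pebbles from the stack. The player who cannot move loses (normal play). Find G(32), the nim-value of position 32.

n :  0  1  2  3  4  5  6  7  8  9 10 11 12 13 14 15 16 17 18 19 20 21 22 23 24 25 26 27 28 29 30 31 32
G :  0  0  0  0  0  0  1  1  1  1  1  1  2  2  2  2  2  0  0  0  0  0  0  1  1  1  1  1  1  2  2  2  2

2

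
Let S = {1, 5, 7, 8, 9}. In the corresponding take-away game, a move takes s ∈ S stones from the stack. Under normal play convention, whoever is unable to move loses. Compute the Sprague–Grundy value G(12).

n :  0  1  2  3  4  5  6  7  8  9 10 11 12
G :  0  1  0  1  0  1  0  1  2  3  2  3  2

2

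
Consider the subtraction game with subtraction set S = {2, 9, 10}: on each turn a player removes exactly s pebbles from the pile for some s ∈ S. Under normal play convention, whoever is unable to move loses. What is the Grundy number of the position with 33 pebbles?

1

n :  0  1  2  3  4  5  6  7  8  9 10 11 12 13 14 15 16 17 18 19 20 21 22 23 24 25 26 27 28 29 30 31 32 33
G :  0  0  1  1  0  0  1  1  0  2  1  3  0  2  1  3  0  2  1  0  0  1  1  0  0  1  1  0  2  1  3  0  2  1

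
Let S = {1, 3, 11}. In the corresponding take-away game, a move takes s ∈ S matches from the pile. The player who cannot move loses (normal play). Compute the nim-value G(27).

1

n :  0  1  2  3  4  5  6  7  8  9 10 11 12 13 14 15 16 17 18 19 20 21 22 23 24 25 26 27
G :  0  1  0  1  0  1  0  1  0  1  0  1  0  1  0  1  0  1  0  1  0  1  0  1  0  1  0  1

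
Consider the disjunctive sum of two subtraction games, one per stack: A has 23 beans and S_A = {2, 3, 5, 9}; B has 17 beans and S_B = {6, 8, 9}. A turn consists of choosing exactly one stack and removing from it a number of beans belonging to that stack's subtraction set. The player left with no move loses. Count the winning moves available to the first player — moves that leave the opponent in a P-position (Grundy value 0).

Stack A, S = {2, 3, 5, 9}:
G(0) = 0
G(1) = mex{} = 0
G(2) = mex{0} = 1
G(3) = mex{0,0} = 1
G(4) = mex{1,0} = 2
G(5) = mex{1,1,0} = 2
G(6) = mex{2,1,0} = 3
G(7) = mex{2,2,1} = 0
G(8) = mex{3,2,1} = 0
G(9) = mex{0,3,2,0} = 1
G(10) = mex{0,0,2,0} = 1
G(11) = mex{1,0,3,1} = 2
G(12) = mex{1,1,0,1} = 2
G(13) = mex{2,1,0,2} = 3
G(14) = mex{2,2,1,2} = 0
G(15) = mex{3,2,1,3} = 0
G(16) = mex{0,3,2,0} = 1
G(17) = mex{0,0,2,0} = 1
G(18) = mex{1,0,3,1} = 2
G(19) = mex{1,1,0,1} = 2
G(20) = mex{2,1,0,2} = 3
G(21) = mex{2,2,1,2} = 0
G(22) = mex{3,2,1,3} = 0
G(23) = mex{0,3,2,0} = 1
G_A(23) = 1.
Stack B, S = {6, 8, 9}:
n :  0  1  2  3  4  5  6  7  8  9 10 11 12 13 14 15 16 17
G :  0  0  0  0  0  0  1  1  1  1  1  1  2  2  2  0  0  0
G_B(17) = 0.
Combined Grundy value = 1 ⊕ 0 = 1.
A winning move leaves total XOR = 0, i.e. changes one component's Grundy value g to g ⊕ X where X is the current total.
Stack A: need g' = 1⊕1 = 0. Options: 23−2→G=0, 23−3→G=3, 23−5→G=2, 23−9→G=0. Hits: 2.
Stack B: need g' = 0⊕1 = 1. Options: 17−6→G=1, 17−8→G=1, 17−9→G=1. Hits: 3.

5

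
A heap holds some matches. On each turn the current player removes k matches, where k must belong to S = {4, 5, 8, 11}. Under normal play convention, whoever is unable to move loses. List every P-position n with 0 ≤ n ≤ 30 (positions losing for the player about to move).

0, 1, 2, 3, 15, 16, 17, 18, 30

n :  0  1  2  3  4  5  6  7  8  9 10 11 12 13 14 15 16 17 18 19 20 21 22 23 24 25 26 27 28 29 30
G :  0  0  0  0  1  1  1  1  2  2  2  2  3  3  3  0  0  0  0  1  1  1  1  2  2  2  2  3  3  3  0
P-positions are exactly the n with G(n) = 0.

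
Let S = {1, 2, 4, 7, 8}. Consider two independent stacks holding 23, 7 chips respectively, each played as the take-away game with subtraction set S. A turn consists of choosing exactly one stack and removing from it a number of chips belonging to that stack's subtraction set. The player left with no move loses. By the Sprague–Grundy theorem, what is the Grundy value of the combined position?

All stacks use S = {1, 2, 4, 7, 8}:
n :  0  1  2  3  4  5  6  7  8  9 10 11 12 13 14 15 16 17 18 19 20 21 22 23
G :  0  1  2  0  1  2  0  1  2  0  1  2  0  1  2  0  1  2  0  1  2  0  1  2
Stack A: G(23) = 2.
Stack B: G(7) = 1.
Combined Grundy value = 2 ⊕ 1 = 3.

3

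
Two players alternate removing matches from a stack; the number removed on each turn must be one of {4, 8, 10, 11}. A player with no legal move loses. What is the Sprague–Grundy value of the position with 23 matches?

2

G(0) = 0
G(1) = mex{} = 0
G(2) = mex{} = 0
G(3) = mex{} = 0
G(4) = mex{0} = 1
G(5) = mex{0} = 1
G(6) = mex{0} = 1
G(7) = mex{0} = 1
G(8) = mex{1,0} = 2
G(9) = mex{1,0} = 2
G(10) = mex{1,0,0} = 2
G(11) = mex{1,0,0,0} = 2
G(12) = mex{2,1,0,0} = 3
G(13) = mex{2,1,0,0} = 3
G(14) = mex{2,1,1,0} = 3
G(15) = mex{2,1,1,1} = 0
G(16) = mex{3,2,1,1} = 0
G(17) = mex{3,2,1,1} = 0
G(18) = mex{3,2,2,1} = 0
G(19) = mex{0,2,2,2} = 1
G(20) = mex{0,3,2,2} = 1
G(21) = mex{0,3,2,2} = 1
G(22) = mex{0,3,3,2} = 1
G(23) = mex{1,0,3,3} = 2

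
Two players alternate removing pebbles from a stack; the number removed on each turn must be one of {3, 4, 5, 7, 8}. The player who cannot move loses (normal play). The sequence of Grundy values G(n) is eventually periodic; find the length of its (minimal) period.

11

G(0) = 0
G(1) = mex{} = 0
G(2) = mex{} = 0
G(3) = mex{0} = 1
G(4) = mex{0,0} = 1
G(5) = mex{0,0,0} = 1
G(6) = mex{1,0,0} = 2
G(7) = mex{1,1,0,0} = 2
G(8) = mex{1,1,1,0,0} = 2
G(9) = mex{2,1,1,0,0} = 3
G(10) = mex{2,2,1,1,0} = 3
G(11) = mex{2,2,2,1,1} = 0
G(12) = mex{3,2,2,1,1} = 0
G(13) = mex{3,3,2,2,1} = 0
G(14) = mex{0,3,3,2,2} = 1
G(15) = mex{0,0,3,2,2} = 1
G(16) = mex{0,0,0,3,2} = 1
G(17) = mex{1,0,0,3,3} = 2
G(18) = mex{1,1,0,0,3} = 2
G(19) = mex{1,1,1,0,0} = 2
G(20) = mex{2,1,1,0,0} = 3
G(21) = mex{2,2,1,1,0} = 3
G(22) = mex{2,2,2,1,1} = 0
G(23) = mex{3,2,2,1,1} = 0
G(n+11) = G(n) holds for n = 0,…,7 (a full window of length max(S) = 8), so the sequence is purely periodic with period 11.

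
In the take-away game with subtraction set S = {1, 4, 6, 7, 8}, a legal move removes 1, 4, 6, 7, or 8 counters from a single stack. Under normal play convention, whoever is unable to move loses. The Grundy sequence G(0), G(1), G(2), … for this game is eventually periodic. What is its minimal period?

n :  0  1  2  3  4  5  6  7  8  9 10 11 12 13 14 15 16 17 18 19 20 21 22 23 24 25 26 27 28 29
G :  0  1  0  1  2  0  1  2  3  2  3  4  5  3  0  1  0  1  2  0  1  2  3  2  3  4  5  3  0  1
G(n+14) = G(n) holds for n = 0,…,7 (a full window of length max(S) = 8), so the sequence is purely periodic with period 14.

14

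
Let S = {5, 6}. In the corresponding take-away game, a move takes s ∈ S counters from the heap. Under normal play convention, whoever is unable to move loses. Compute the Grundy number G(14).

0

G(0) = 0
G(1) = mex{} = 0
G(2) = mex{} = 0
G(3) = mex{} = 0
G(4) = mex{} = 0
G(5) = mex{0} = 1
G(6) = mex{0,0} = 1
G(7) = mex{0,0} = 1
G(8) = mex{0,0} = 1
G(9) = mex{0,0} = 1
G(10) = mex{1,0} = 2
G(11) = mex{1,1} = 0
G(12) = mex{1,1} = 0
G(13) = mex{1,1} = 0
G(14) = mex{1,1} = 0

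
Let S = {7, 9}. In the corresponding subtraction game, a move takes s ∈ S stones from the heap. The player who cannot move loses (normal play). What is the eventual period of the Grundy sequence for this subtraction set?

16

n :  0  1  2  3  4  5  6  7  8  9 10 11 12 13 14 15 16 17 18 19 20 21 22 23 24 25 26 27 28 29 30 31 32 33
G :  0  0  0  0  0  0  0  1  1  1  1  1  1  1  2  2  0  0  0  0  0  0  0  1  1  1  1  1  1  1  2  2  0  0
G(n+16) = G(n) holds for n = 0,…,8 (a full window of length max(S) = 9), so the sequence is purely periodic with period 16.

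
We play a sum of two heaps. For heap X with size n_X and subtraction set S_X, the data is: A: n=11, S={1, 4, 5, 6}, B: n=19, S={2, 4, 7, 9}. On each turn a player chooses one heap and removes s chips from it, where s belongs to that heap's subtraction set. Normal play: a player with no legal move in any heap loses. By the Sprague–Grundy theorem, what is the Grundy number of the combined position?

1

Heap A, S = {1, 4, 5, 6}:
G(0) = 0
G(1) = mex{0} = 1
G(2) = mex{1} = 0
G(3) = mex{0} = 1
G(4) = mex{1,0} = 2
G(5) = mex{2,1,0} = 3
G(6) = mex{3,0,1,0} = 2
G(7) = mex{2,1,0,1} = 3
G(8) = mex{3,2,1,0} = 4
G(9) = mex{4,3,2,1} = 0
G(10) = mex{0,2,3,2} = 1
G(11) = mex{1,3,2,3} = 0
G_A(11) = 0.
Heap B, S = {2, 4, 7, 9}:
G(0) = 0
G(1) = mex{} = 0
G(2) = mex{0} = 1
G(3) = mex{0} = 1
G(4) = mex{1,0} = 2
G(5) = mex{1,0} = 2
G(6) = mex{2,1} = 0
G(7) = mex{2,1,0} = 3
G(8) = mex{0,2,0} = 1
G(9) = mex{3,2,1,0} = 4
G(10) = mex{1,0,1,0} = 2
G(11) = mex{4,3,2,1} = 0
G(12) = mex{2,1,2,1} = 0
G(13) = mex{0,4,0,2} = 1
G(14) = mex{0,2,3,2} = 1
G(15) = mex{1,0,1,0} = 2
G(16) = mex{1,0,4,3} = 2
G(17) = mex{2,1,2,1} = 0
G(18) = mex{2,1,0,4} = 3
G(19) = mex{0,2,0,2} = 1
G_B(19) = 1.
Combined Grundy value = 0 ⊕ 1 = 1.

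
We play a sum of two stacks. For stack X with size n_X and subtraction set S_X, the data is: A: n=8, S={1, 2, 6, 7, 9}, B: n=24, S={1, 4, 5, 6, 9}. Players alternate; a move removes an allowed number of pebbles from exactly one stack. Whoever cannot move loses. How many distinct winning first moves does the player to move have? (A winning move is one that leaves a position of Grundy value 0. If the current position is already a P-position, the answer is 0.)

Stack A, S = {1, 2, 6, 7, 9}:
n : 0 1 2 3 4 5 6 7 8
G : 0 1 2 0 1 2 3 4 0
G_A(8) = 0.
Stack B, S = {1, 4, 5, 6, 9}:
G(0) = 0
G(1) = mex{0} = 1
G(2) = mex{1} = 0
G(3) = mex{0} = 1
G(4) = mex{1,0} = 2
G(5) = mex{2,1,0} = 3
G(6) = mex{3,0,1,0} = 2
G(7) = mex{2,1,0,1} = 3
G(8) = mex{3,2,1,0} = 4
G(9) = mex{4,3,2,1,0} = 5
G(10) = mex{5,2,3,2,1} = 0
G(11) = mex{0,3,2,3,0} = 1
G(12) = mex{1,4,3,2,1} = 0
G(13) = mex{0,5,4,3,2} = 1
G(14) = mex{1,0,5,4,3} = 2
G(15) = mex{2,1,0,5,2} = 3
G(16) = mex{3,0,1,0,3} = 2
G(17) = mex{2,1,0,1,4} = 3
G(18) = mex{3,2,1,0,5} = 4
G(19) = mex{4,3,2,1,0} = 5
G(20) = mex{5,2,3,2,1} = 0
G(21) = mex{0,3,2,3,0} = 1
G(22) = mex{1,4,3,2,1} = 0
G(23) = mex{0,5,4,3,2} = 1
G(24) = mex{1,0,5,4,3} = 2
G_B(24) = 2.
Combined Grundy value = 0 ⊕ 2 = 2.
A winning move leaves total XOR = 0, i.e. changes one component's Grundy value g to g ⊕ X where X is the current total.
Stack A: need g' = 0⊕2 = 2. Options: 8−1→G=4, 8−2→G=3, 8−6→G=2, 8−7→G=1. Hits: 1.
Stack B: need g' = 2⊕2 = 0. Options: 24−1→G=1, 24−4→G=0, 24−5→G=5, 24−6→G=4, 24−9→G=3. Hits: 1.

2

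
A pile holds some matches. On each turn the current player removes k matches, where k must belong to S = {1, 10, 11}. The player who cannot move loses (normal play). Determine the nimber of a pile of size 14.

2

n :  0  1  2  3  4  5  6  7  8  9 10 11 12 13 14
G :  0  1  0  1  0  1  0  1  0  1  2  3  2  3  2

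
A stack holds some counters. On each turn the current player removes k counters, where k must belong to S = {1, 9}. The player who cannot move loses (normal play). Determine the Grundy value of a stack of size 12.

0

n :  0  1  2  3  4  5  6  7  8  9 10 11 12
G :  0  1  0  1  0  1  0  1  0  1  0  1  0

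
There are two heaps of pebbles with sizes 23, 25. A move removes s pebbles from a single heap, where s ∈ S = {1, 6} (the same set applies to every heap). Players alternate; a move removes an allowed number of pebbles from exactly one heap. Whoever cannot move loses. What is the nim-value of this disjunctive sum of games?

All heaps use S = {1, 6}:
n :  0  1  2  3  4  5  6  7  8  9 10 11 12 13 14 15 16 17 18 19 20 21 22 23 24 25
G :  0  1  0  1  0  1  2  0  1  0  1  0  1  2  0  1  0  1  0  1  2  0  1  0  1  0
Heap A: G(23) = 0.
Heap B: G(25) = 0.
Combined Grundy value = 0 ⊕ 0 = 0.

0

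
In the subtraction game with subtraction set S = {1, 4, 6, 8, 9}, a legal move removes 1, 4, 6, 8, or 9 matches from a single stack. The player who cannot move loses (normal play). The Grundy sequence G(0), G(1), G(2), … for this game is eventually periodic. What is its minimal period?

17

G(0) = 0
G(1) = mex{0} = 1
G(2) = mex{1} = 0
G(3) = mex{0} = 1
G(4) = mex{1,0} = 2
G(5) = mex{2,1} = 0
G(6) = mex{0,0,0} = 1
G(7) = mex{1,1,1} = 0
G(8) = mex{0,2,0,0} = 1
G(9) = mex{1,0,1,1,0} = 2
G(10) = mex{2,1,2,0,1} = 3
G(11) = mex{3,0,0,1,0} = 2
G(12) = mex{2,1,1,2,1} = 0
G(13) = mex{0,2,0,0,2} = 1
G(14) = mex{1,3,1,1,0} = 2
G(15) = mex{2,2,2,0,1} = 3
G(16) = mex{3,0,3,1,0} = 2
G(17) = mex{2,1,2,2,1} = 0
G(18) = mex{0,2,0,3,2} = 1
G(19) = mex{1,3,1,2,3} = 0
G(20) = mex{0,2,2,0,2} = 1
G(21) = mex{1,0,3,1,0} = 2
G(22) = mex{2,1,2,2,1} = 0
G(23) = mex{0,0,0,3,2} = 1
G(24) = mex{1,1,1,2,3} = 0
G(25) = mex{0,2,0,0,2} = 1
G(26) = mex{1,0,1,1,0} = 2
G(27) = mex{2,1,2,0,1} = 3
G(28) = mex{3,0,0,1,0} = 2
G(29) = mex{2,1,1,2,1} = 0
G(30) = mex{0,2,0,0,2} = 1
G(31) = mex{1,3,1,1,0} = 2
G(32) = mex{2,2,2,0,1} = 3
G(33) = mex{3,0,3,1,0} = 2
G(34) = mex{2,1,2,2,1} = 0
G(35) = mex{0,2,0,3,2} = 1
G(n+17) = G(n) holds for n = 0,…,8 (a full window of length max(S) = 9), so the sequence is purely periodic with period 17.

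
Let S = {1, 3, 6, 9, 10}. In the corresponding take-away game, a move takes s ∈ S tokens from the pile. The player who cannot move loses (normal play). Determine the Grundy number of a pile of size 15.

G(0) = 0
G(1) = mex{0} = 1
G(2) = mex{1} = 0
G(3) = mex{0,0} = 1
G(4) = mex{1,1} = 0
G(5) = mex{0,0} = 1
G(6) = mex{1,1,0} = 2
G(7) = mex{2,0,1} = 3
G(8) = mex{3,1,0} = 2
G(9) = mex{2,2,1,0} = 3
G(10) = mex{3,3,0,1,0} = 2
G(11) = mex{2,2,1,0,1} = 3
G(12) = mex{3,3,2,1,0} = 4
G(13) = mex{4,2,3,0,1} = 5
G(14) = mex{5,3,2,1,0} = 4
G(15) = mex{4,4,3,2,1} = 0

0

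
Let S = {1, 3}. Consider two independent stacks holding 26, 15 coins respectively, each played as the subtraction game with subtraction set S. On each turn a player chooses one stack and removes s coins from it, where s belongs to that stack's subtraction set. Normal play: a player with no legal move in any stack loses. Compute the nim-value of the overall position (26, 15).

1

All stacks use S = {1, 3}:
G(0) = 0
G(1) = mex{0} = 1
G(2) = mex{1} = 0
G(3) = mex{0,0} = 1
G(4) = mex{1,1} = 0
G(5) = mex{0,0} = 1
G(6) = mex{1,1} = 0
G(7) = mex{0,0} = 1
G(8) = mex{1,1} = 0
G(9) = mex{0,0} = 1
G(10) = mex{1,1} = 0
G(11) = mex{0,0} = 1
G(12) = mex{1,1} = 0
G(13) = mex{0,0} = 1
G(14) = mex{1,1} = 0
G(15) = mex{0,0} = 1
G(16) = mex{1,1} = 0
G(17) = mex{0,0} = 1
G(18) = mex{1,1} = 0
G(19) = mex{0,0} = 1
G(20) = mex{1,1} = 0
G(21) = mex{0,0} = 1
G(22) = mex{1,1} = 0
G(23) = mex{0,0} = 1
G(24) = mex{1,1} = 0
G(25) = mex{0,0} = 1
G(26) = mex{1,1} = 0
Stack A: G(26) = 0.
Stack B: G(15) = 1.
Combined Grundy value = 0 ⊕ 1 = 1.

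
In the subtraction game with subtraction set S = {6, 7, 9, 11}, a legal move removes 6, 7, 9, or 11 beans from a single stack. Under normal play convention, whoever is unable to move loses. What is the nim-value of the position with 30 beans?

2

G(0) = 0
G(1) = mex{} = 0
G(2) = mex{} = 0
G(3) = mex{} = 0
G(4) = mex{} = 0
G(5) = mex{} = 0
G(6) = mex{0} = 1
G(7) = mex{0,0} = 1
G(8) = mex{0,0} = 1
G(9) = mex{0,0,0} = 1
G(10) = mex{0,0,0} = 1
G(11) = mex{0,0,0,0} = 1
G(12) = mex{1,0,0,0} = 2
G(13) = mex{1,1,0,0} = 2
G(14) = mex{1,1,0,0} = 2
G(15) = mex{1,1,1,0} = 2
G(16) = mex{1,1,1,0} = 2
G(17) = mex{1,1,1,1} = 0
G(18) = mex{2,1,1,1} = 0
G(19) = mex{2,2,1,1} = 0
G(20) = mex{2,2,1,1} = 0
G(21) = mex{2,2,2,1} = 0
G(22) = mex{2,2,2,1} = 0
G(23) = mex{0,2,2,2} = 1
G(24) = mex{0,0,2,2} = 1
G(25) = mex{0,0,2,2} = 1
G(26) = mex{0,0,0,2} = 1
G(27) = mex{0,0,0,2} = 1
G(28) = mex{0,0,0,0} = 1
G(29) = mex{1,0,0,0} = 2
G(30) = mex{1,1,0,0} = 2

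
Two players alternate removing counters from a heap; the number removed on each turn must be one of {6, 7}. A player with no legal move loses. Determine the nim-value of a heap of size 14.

0

G(0) = 0
G(1) = mex{} = 0
G(2) = mex{} = 0
G(3) = mex{} = 0
G(4) = mex{} = 0
G(5) = mex{} = 0
G(6) = mex{0} = 1
G(7) = mex{0,0} = 1
G(8) = mex{0,0} = 1
G(9) = mex{0,0} = 1
G(10) = mex{0,0} = 1
G(11) = mex{0,0} = 1
G(12) = mex{1,0} = 2
G(13) = mex{1,1} = 0
G(14) = mex{1,1} = 0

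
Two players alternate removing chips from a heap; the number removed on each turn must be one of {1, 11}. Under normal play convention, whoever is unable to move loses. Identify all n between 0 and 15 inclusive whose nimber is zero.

0, 2, 4, 6, 8, 10, 12, 14

G(0) = 0
G(1) = mex{0} = 1
G(2) = mex{1} = 0
G(3) = mex{0} = 1
G(4) = mex{1} = 0
G(5) = mex{0} = 1
G(6) = mex{1} = 0
G(7) = mex{0} = 1
G(8) = mex{1} = 0
G(9) = mex{0} = 1
G(10) = mex{1} = 0
G(11) = mex{0,0} = 1
G(12) = mex{1,1} = 0
G(13) = mex{0,0} = 1
G(14) = mex{1,1} = 0
G(15) = mex{0,0} = 1
P-positions are exactly the n with G(n) = 0.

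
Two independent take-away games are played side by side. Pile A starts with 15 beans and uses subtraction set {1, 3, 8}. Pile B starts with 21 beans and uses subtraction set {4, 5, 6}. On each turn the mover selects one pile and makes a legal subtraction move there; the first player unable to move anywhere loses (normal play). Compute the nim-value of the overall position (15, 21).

0

Pile A, S = {1, 3, 8}:
G(0) = 0
G(1) = mex{0} = 1
G(2) = mex{1} = 0
G(3) = mex{0,0} = 1
G(4) = mex{1,1} = 0
G(5) = mex{0,0} = 1
G(6) = mex{1,1} = 0
G(7) = mex{0,0} = 1
G(8) = mex{1,1,0} = 2
G(9) = mex{2,0,1} = 3
G(10) = mex{3,1,0} = 2
G(11) = mex{2,2,1} = 0
G(12) = mex{0,3,0} = 1
G(13) = mex{1,2,1} = 0
G(14) = mex{0,0,0} = 1
G(15) = mex{1,1,1} = 0
G_A(15) = 0.
Pile B, S = {4, 5, 6}:
G(0) = 0
G(1) = mex{} = 0
G(2) = mex{} = 0
G(3) = mex{} = 0
G(4) = mex{0} = 1
G(5) = mex{0,0} = 1
G(6) = mex{0,0,0} = 1
G(7) = mex{0,0,0} = 1
G(8) = mex{1,0,0} = 2
G(9) = mex{1,1,0} = 2
G(10) = mex{1,1,1} = 0
G(11) = mex{1,1,1} = 0
G(12) = mex{2,1,1} = 0
G(13) = mex{2,2,1} = 0
G(14) = mex{0,2,2} = 1
G(15) = mex{0,0,2} = 1
G(16) = mex{0,0,0} = 1
G(17) = mex{0,0,0} = 1
G(18) = mex{1,0,0} = 2
G(19) = mex{1,1,0} = 2
G(20) = mex{1,1,1} = 0
G(21) = mex{1,1,1} = 0
G_B(21) = 0.
Combined Grundy value = 0 ⊕ 0 = 0.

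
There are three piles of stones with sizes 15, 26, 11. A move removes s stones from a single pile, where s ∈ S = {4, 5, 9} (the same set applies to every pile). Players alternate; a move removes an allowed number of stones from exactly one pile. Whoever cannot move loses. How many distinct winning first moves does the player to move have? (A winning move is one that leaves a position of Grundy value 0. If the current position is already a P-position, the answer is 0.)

All piles use S = {4, 5, 9}:
G(0) = 0
G(1) = mex{} = 0
G(2) = mex{} = 0
G(3) = mex{} = 0
G(4) = mex{0} = 1
G(5) = mex{0,0} = 1
G(6) = mex{0,0} = 1
G(7) = mex{0,0} = 1
G(8) = mex{1,0} = 2
G(9) = mex{1,1,0} = 2
G(10) = mex{1,1,0} = 2
G(11) = mex{1,1,0} = 2
G(12) = mex{2,1,0} = 3
G(13) = mex{2,2,1} = 0
G(14) = mex{2,2,1} = 0
G(15) = mex{2,2,1} = 0
G(16) = mex{3,2,1} = 0
G(17) = mex{0,3,2} = 1
G(18) = mex{0,0,2} = 1
G(19) = mex{0,0,2} = 1
G(20) = mex{0,0,2} = 1
G(21) = mex{1,0,3} = 2
G(22) = mex{1,1,0} = 2
G(23) = mex{1,1,0} = 2
G(24) = mex{1,1,0} = 2
G(25) = mex{2,1,0} = 3
G(26) = mex{2,2,1} = 0
Pile A: G(15) = 0.
Pile B: G(26) = 0.
Pile C: G(11) = 2.
Combined Grundy value = 0 ⊕ 0 ⊕ 2 = 2.
A winning move leaves total XOR = 0, i.e. changes one component's Grundy value g to g ⊕ X where X is the current total.
Pile A: need g' = 0⊕2 = 2. Options: 15−4→G=2, 15−5→G=2, 15−9→G=1. Hits: 2.
Pile B: need g' = 0⊕2 = 2. Options: 26−4→G=2, 26−5→G=2, 26−9→G=1. Hits: 2.
Pile C: need g' = 2⊕2 = 0. Options: 11−4→G=1, 11−5→G=1, 11−9→G=0. Hits: 1.

5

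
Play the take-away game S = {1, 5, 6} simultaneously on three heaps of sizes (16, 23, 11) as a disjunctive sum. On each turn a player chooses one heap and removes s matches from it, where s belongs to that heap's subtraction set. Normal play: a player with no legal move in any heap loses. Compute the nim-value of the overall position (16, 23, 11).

All heaps use S = {1, 5, 6}:
G(0) = 0
G(1) = mex{0} = 1
G(2) = mex{1} = 0
G(3) = mex{0} = 1
G(4) = mex{1} = 0
G(5) = mex{0,0} = 1
G(6) = mex{1,1,0} = 2
G(7) = mex{2,0,1} = 3
G(8) = mex{3,1,0} = 2
G(9) = mex{2,0,1} = 3
G(10) = mex{3,1,0} = 2
G(11) = mex{2,2,1} = 0
G(12) = mex{0,3,2} = 1
G(13) = mex{1,2,3} = 0
G(14) = mex{0,3,2} = 1
G(15) = mex{1,2,3} = 0
G(16) = mex{0,0,2} = 1
G(17) = mex{1,1,0} = 2
G(18) = mex{2,0,1} = 3
G(19) = mex{3,1,0} = 2
G(20) = mex{2,0,1} = 3
G(21) = mex{3,1,0} = 2
G(22) = mex{2,2,1} = 0
G(23) = mex{0,3,2} = 1
Heap A: G(16) = 1.
Heap B: G(23) = 1.
Heap C: G(11) = 0.
Combined Grundy value = 1 ⊕ 1 ⊕ 0 = 0.

0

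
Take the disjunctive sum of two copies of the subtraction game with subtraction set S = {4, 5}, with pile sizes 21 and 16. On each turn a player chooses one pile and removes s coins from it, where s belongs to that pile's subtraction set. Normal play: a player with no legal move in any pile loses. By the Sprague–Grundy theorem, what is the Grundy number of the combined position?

All piles use S = {4, 5}:
n :  0  1  2  3  4  5  6  7  8  9 10 11 12 13 14 15 16 17 18 19 20 21
G :  0  0  0  0  1  1  1  1  2  0  0  0  0  1  1  1  1  2  0  0  0  0
Pile A: G(21) = 0.
Pile B: G(16) = 1.
Combined Grundy value = 0 ⊕ 1 = 1.

1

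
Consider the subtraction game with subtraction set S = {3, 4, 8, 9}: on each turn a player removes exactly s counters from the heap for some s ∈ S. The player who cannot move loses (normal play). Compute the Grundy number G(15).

n :  0  1  2  3  4  5  6  7  8  9 10 11 12 13 14 15
G :  0  0  0  1  1  1  2  0  2  3  1  3  0  0  0  1

1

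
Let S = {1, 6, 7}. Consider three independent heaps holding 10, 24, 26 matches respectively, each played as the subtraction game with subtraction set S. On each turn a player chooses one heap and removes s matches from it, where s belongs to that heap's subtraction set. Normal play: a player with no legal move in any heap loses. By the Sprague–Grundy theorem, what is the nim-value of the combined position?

2

All heaps use S = {1, 6, 7}:
n :  0  1  2  3  4  5  6  7  8  9 10 11 12 13 14 15 16 17 18 19 20 21 22 23 24 25 26
G :  0  1  0  1  0  1  2  3  2  3  2  3  0  1  0  1  0  1  2  3  2  3  2  3  0  1  0
Heap A: G(10) = 2.
Heap B: G(24) = 0.
Heap C: G(26) = 0.
Combined Grundy value = 2 ⊕ 0 ⊕ 0 = 2.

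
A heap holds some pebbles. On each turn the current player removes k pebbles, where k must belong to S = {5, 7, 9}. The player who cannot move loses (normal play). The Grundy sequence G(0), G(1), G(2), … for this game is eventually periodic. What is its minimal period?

G(0) = 0
G(1) = mex{} = 0
G(2) = mex{} = 0
G(3) = mex{} = 0
G(4) = mex{} = 0
G(5) = mex{0} = 1
G(6) = mex{0} = 1
G(7) = mex{0,0} = 1
G(8) = mex{0,0} = 1
G(9) = mex{0,0,0} = 1
G(10) = mex{1,0,0} = 2
G(11) = mex{1,0,0} = 2
G(12) = mex{1,1,0} = 2
G(13) = mex{1,1,0} = 2
G(14) = mex{1,1,1} = 0
G(15) = mex{2,1,1} = 0
G(16) = mex{2,1,1} = 0
G(17) = mex{2,2,1} = 0
G(18) = mex{2,2,1} = 0
G(19) = mex{0,2,2} = 1
G(20) = mex{0,2,2} = 1
G(21) = mex{0,0,2} = 1
G(22) = mex{0,0,2} = 1
G(23) = mex{0,0,0} = 1
G(24) = mex{1,0,0} = 2
G(25) = mex{1,0,0} = 2
G(26) = mex{1,1,0} = 2
G(27) = mex{1,1,0} = 2
G(28) = mex{1,1,1} = 0
G(29) = mex{2,1,1} = 0
G(n+14) = G(n) holds for n = 0,…,8 (a full window of length max(S) = 9), so the sequence is purely periodic with period 14.

14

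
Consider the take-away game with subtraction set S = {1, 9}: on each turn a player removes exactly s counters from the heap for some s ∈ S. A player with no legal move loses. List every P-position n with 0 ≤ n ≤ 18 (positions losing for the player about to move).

G(0) = 0
G(1) = mex{0} = 1
G(2) = mex{1} = 0
G(3) = mex{0} = 1
G(4) = mex{1} = 0
G(5) = mex{0} = 1
G(6) = mex{1} = 0
G(7) = mex{0} = 1
G(8) = mex{1} = 0
G(9) = mex{0,0} = 1
G(10) = mex{1,1} = 0
G(11) = mex{0,0} = 1
G(12) = mex{1,1} = 0
G(13) = mex{0,0} = 1
G(14) = mex{1,1} = 0
G(15) = mex{0,0} = 1
G(16) = mex{1,1} = 0
G(17) = mex{0,0} = 1
G(18) = mex{1,1} = 0
P-positions are exactly the n with G(n) = 0.

0, 2, 4, 6, 8, 10, 12, 14, 16, 18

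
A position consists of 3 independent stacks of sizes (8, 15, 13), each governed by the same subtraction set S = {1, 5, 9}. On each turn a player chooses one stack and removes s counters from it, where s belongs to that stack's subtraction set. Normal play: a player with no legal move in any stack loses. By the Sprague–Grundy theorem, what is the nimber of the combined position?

0

All stacks use S = {1, 5, 9}:
G(0) = 0
G(1) = mex{0} = 1
G(2) = mex{1} = 0
G(3) = mex{0} = 1
G(4) = mex{1} = 0
G(5) = mex{0,0} = 1
G(6) = mex{1,1} = 0
G(7) = mex{0,0} = 1
G(8) = mex{1,1} = 0
G(9) = mex{0,0,0} = 1
G(10) = mex{1,1,1} = 0
G(11) = mex{0,0,0} = 1
G(12) = mex{1,1,1} = 0
G(13) = mex{0,0,0} = 1
G(14) = mex{1,1,1} = 0
G(15) = mex{0,0,0} = 1
Stack A: G(8) = 0.
Stack B: G(15) = 1.
Stack C: G(13) = 1.
Combined Grundy value = 0 ⊕ 1 ⊕ 1 = 0.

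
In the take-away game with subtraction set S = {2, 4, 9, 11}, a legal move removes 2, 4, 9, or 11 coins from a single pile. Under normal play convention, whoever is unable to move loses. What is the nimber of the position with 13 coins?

0

G(0) = 0
G(1) = mex{} = 0
G(2) = mex{0} = 1
G(3) = mex{0} = 1
G(4) = mex{1,0} = 2
G(5) = mex{1,0} = 2
G(6) = mex{2,1} = 0
G(7) = mex{2,1} = 0
G(8) = mex{0,2} = 1
G(9) = mex{0,2,0} = 1
G(10) = mex{1,0,0} = 2
G(11) = mex{1,0,1,0} = 2
G(12) = mex{2,1,1,0} = 3
G(13) = mex{2,1,2,1} = 0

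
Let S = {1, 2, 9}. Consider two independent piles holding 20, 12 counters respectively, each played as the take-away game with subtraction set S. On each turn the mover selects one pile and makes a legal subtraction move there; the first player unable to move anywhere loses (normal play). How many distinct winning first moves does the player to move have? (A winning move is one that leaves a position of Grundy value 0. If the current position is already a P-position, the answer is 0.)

All piles use S = {1, 2, 9}:
G(0) = 0
G(1) = mex{0} = 1
G(2) = mex{1,0} = 2
G(3) = mex{2,1} = 0
G(4) = mex{0,2} = 1
G(5) = mex{1,0} = 2
G(6) = mex{2,1} = 0
G(7) = mex{0,2} = 1
G(8) = mex{1,0} = 2
G(9) = mex{2,1,0} = 3
G(10) = mex{3,2,1} = 0
G(11) = mex{0,3,2} = 1
G(12) = mex{1,0,0} = 2
G(13) = mex{2,1,1} = 0
G(14) = mex{0,2,2} = 1
G(15) = mex{1,0,0} = 2
G(16) = mex{2,1,1} = 0
G(17) = mex{0,2,2} = 1
G(18) = mex{1,0,3} = 2
G(19) = mex{2,1,0} = 3
G(20) = mex{3,2,1} = 0
Pile A: G(20) = 0.
Pile B: G(12) = 2.
Combined Grundy value = 0 ⊕ 2 = 2.
A winning move leaves total XOR = 0, i.e. changes one component's Grundy value g to g ⊕ X where X is the current total.
Pile A: need g' = 0⊕2 = 2. Options: 20−1→G=3, 20−2→G=2, 20−9→G=1. Hits: 1.
Pile B: need g' = 2⊕2 = 0. Options: 12−1→G=1, 12−2→G=0, 12−9→G=0. Hits: 2.

3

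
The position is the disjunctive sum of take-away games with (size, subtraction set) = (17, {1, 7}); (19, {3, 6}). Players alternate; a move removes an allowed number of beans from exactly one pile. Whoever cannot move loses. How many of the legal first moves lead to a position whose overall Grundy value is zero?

3

Pile A, S = {1, 7}:
G(0) = 0
G(1) = mex{0} = 1
G(2) = mex{1} = 0
G(3) = mex{0} = 1
G(4) = mex{1} = 0
G(5) = mex{0} = 1
G(6) = mex{1} = 0
G(7) = mex{0,0} = 1
G(8) = mex{1,1} = 0
G(9) = mex{0,0} = 1
G(10) = mex{1,1} = 0
G(11) = mex{0,0} = 1
G(12) = mex{1,1} = 0
G(13) = mex{0,0} = 1
G(14) = mex{1,1} = 0
G(15) = mex{0,0} = 1
G(16) = mex{1,1} = 0
G(17) = mex{0,0} = 1
G_A(17) = 1.
Pile B, S = {3, 6}:
n :  0  1  2  3  4  5  6  7  8  9 10 11 12 13 14 15 16 17 18 19
G :  0  0  0  1  1  1  2  2  2  0  0  0  1  1  1  2  2  2  0  0
G_B(19) = 0.
Combined Grundy value = 1 ⊕ 0 = 1.
A winning move leaves total XOR = 0, i.e. changes one component's Grundy value g to g ⊕ X where X is the current total.
Pile A: need g' = 1⊕1 = 0. Options: 17−1→G=0, 17−7→G=0. Hits: 2.
Pile B: need g' = 0⊕1 = 1. Options: 19−3→G=2, 19−6→G=1. Hits: 1.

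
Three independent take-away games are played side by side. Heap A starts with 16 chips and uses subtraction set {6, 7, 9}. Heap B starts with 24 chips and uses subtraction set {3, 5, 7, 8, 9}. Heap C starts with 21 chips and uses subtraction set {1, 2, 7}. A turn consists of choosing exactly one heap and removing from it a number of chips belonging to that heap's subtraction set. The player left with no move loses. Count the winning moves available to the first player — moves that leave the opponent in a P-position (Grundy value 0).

Heap A, S = {6, 7, 9}:
n :  0  1  2  3  4  5  6  7  8  9 10 11 12 13 14 15 16
G :  0  0  0  0  0  0  1  1  1  1  1  1  2  2  2  0  0
G_A(16) = 0.
Heap B, S = {3, 5, 7, 8, 9}:
n :  0  1  2  3  4  5  6  7  8  9 10 11 12 13 14 15 16 17 18 19 20 21 22 23 24
G :  0  0  0  1  1  1  2  2  2  3  3  3  0  0  0  1  1  1  2  2  2  3  3  3  0
G_B(24) = 0.
Heap C, S = {1, 2, 7}:
n :  0  1  2  3  4  5  6  7  8  9 10 11 12 13 14 15 16 17 18 19 20 21
G :  0  1  2  0  1  2  0  1  2  0  1  2  0  1  2  0  1  2  0  1  2  0
G_C(21) = 0.
Combined Grundy value = 0 ⊕ 0 ⊕ 0 = 0.
A winning move leaves total XOR = 0, i.e. changes one component's Grundy value g to g ⊕ X where X is the current total.
Heap A: target g' = 0⊕0 = 0, but every legal move changes the Grundy value (mex property), so 0 moves.
Heap B: target g' = 0⊕0 = 0, but every legal move changes the Grundy value (mex property), so 0 moves.
Heap C: target g' = 0⊕0 = 0, but every legal move changes the Grundy value (mex property), so 0 moves.

0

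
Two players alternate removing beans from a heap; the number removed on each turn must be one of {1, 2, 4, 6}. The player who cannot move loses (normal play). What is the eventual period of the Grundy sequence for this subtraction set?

8

n :  0  1  2  3  4  5  6  7  8  9 10 11 12 13 14 15 16 17
G :  0  1  2  0  1  2  3  4  0  1  2  0  1  2  3  4  0  1
G(n+8) = G(n) holds for n = 0,…,5 (a full window of length max(S) = 6), so the sequence is purely periodic with period 8.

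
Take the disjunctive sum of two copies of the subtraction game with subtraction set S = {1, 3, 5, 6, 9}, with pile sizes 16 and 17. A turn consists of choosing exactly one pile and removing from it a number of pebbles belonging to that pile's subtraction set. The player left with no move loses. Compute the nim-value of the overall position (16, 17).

1

All piles use S = {1, 3, 5, 6, 9}:
n :  0  1  2  3  4  5  6  7  8  9 10 11 12 13 14 15 16 17
G :  0  1  0  1  0  1  2  3  2  3  2  3  0  1  0  1  0  1
Pile A: G(16) = 0.
Pile B: G(17) = 1.
Combined Grundy value = 0 ⊕ 1 = 1.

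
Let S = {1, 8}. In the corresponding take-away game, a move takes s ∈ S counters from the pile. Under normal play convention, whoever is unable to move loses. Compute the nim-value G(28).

n :  0  1  2  3  4  5  6  7  8  9 10 11 12 13 14 15 16 17 18 19 20 21 22 23 24 25 26 27 28
G :  0  1  0  1  0  1  0  1  2  0  1  0  1  0  1  0  1  2  0  1  0  1  0  1  0  1  2  0  1

1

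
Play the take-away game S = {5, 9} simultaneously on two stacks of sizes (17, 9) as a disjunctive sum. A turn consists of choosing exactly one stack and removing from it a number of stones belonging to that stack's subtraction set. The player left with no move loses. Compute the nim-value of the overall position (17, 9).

1

All stacks use S = {5, 9}:
G(0) = 0
G(1) = mex{} = 0
G(2) = mex{} = 0
G(3) = mex{} = 0
G(4) = mex{} = 0
G(5) = mex{0} = 1
G(6) = mex{0} = 1
G(7) = mex{0} = 1
G(8) = mex{0} = 1
G(9) = mex{0,0} = 1
G(10) = mex{1,0} = 2
G(11) = mex{1,0} = 2
G(12) = mex{1,0} = 2
G(13) = mex{1,0} = 2
G(14) = mex{1,1} = 0
G(15) = mex{2,1} = 0
G(16) = mex{2,1} = 0
G(17) = mex{2,1} = 0
Stack A: G(17) = 0.
Stack B: G(9) = 1.
Combined Grundy value = 0 ⊕ 1 = 1.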